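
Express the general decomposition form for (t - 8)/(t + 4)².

Repeated linear factor: α/(t + 4) + β/(t + 4)²


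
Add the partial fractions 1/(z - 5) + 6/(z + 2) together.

Common denominator (z - 5)(z + 2). Numerator: 1(z + 2) + 6(z - 5) = (z + 2) + (6z - 30) = 7z - 28
Result: (7z - 28)/[(z - 5)(z + 2)]


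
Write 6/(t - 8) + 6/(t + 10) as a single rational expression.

Common denominator (t - 8)(t + 10). Numerator: 6(t + 10) + 6(t - 8) = (6t + 60) + (6t - 48) = 12t + 12
Result: (12t + 12)/[(t - 8)(t + 10)]


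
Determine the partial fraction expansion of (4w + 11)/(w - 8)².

(4w + 11) = P(w - 8) + Q. At w = 8: Q = 4·8 + 11 = 43. Coeff of w: P = 4
Result: 4/(w - 8) + 43/(w - 8)²


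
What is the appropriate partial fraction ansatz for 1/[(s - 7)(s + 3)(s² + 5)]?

Two linear + quadratic: α/(s - 7) + β/(s + 3) + (γs + δ)/(s² + 5)


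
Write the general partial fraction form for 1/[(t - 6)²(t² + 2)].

Repeated linear + quadratic: P/(t - 6) + Q/(t - 6)² + (Rt + S)/(t² + 2)


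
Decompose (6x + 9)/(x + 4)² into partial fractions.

(6x + 9) = α(x + 4) + β. At x = -4: β = 6·(-4) + 9 = -15. Coeff of x: α = 6
Result: 6/(x + 4) - 15/(x + 4)²


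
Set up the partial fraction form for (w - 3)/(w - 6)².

Repeated linear factor: P/(w - 6) + Q/(w - 6)²


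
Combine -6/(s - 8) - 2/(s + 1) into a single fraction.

Common denominator (s - 8)(s + 1). Numerator: -6(s + 1) - 2(s - 8) = (-6s - 6) - (2s - 16) = -8s + 10
Result: (-8s + 10)/[(s - 8)(s + 1)]


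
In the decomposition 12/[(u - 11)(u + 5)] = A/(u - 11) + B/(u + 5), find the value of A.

Cover-up at u = 11: A = 12/(11 + 5) = 12/16 = 3/4


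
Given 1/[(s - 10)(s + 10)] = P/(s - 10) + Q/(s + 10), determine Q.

Cover-up at s = -10: Q = 1/(-10 - 10) = -1/20


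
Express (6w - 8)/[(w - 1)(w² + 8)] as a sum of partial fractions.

At w=1: α = (6·1 - 8)/(1² + 8) = -2/9. β = -α = 2/9, γ = 6 - 1·α = 56/9
Result: (-2/9)/(w - 1) + ((2/9)w + 56/9)/(w² + 8)


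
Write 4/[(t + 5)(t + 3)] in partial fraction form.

4/(t + 5)(t + 3) = A/(t + 5) + B/(t + 3). A = 4/(-5 + 3) = -2, B = 4/(-3 + 5) = 2
Result: -2/(t + 5) + 2/(t + 3)


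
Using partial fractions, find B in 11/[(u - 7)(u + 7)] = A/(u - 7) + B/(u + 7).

Cover-up at u = -7: B = 11/(-7 - 7) = -11/14


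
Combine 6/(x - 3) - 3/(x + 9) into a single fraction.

Common denominator (x - 3)(x + 9). Numerator: 6(x + 9) - 3(x - 3) = (6x + 54) - (3x - 9) = 3x + 63
Result: (3x + 63)/[(x - 3)(x + 9)]


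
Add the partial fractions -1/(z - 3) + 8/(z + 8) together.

Common denominator (z - 3)(z + 8). Numerator: -1(z + 8) + 8(z - 3) = (-z - 8) + (8z - 24) = 7z - 32
Result: (7z - 32)/[(z - 3)(z + 8)]


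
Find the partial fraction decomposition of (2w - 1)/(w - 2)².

(2w - 1) = A(w - 2) + B. At w = 2: B = 2·2 - 1 = 3. Coeff of w: A = 2
Result: 2/(w - 2) + 3/(w - 2)²


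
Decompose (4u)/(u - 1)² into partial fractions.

(4u) = α(u - 1) + β. At u = 1: β = 4·1 + 0 = 4. Coeff of u: α = 4
Result: 4/(u - 1) + 4/(u - 1)²


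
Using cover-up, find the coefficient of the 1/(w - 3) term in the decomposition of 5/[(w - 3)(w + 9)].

Cover (w - 3), set w=3: 5/((w + 9) at w=3) = 5/(12) = 5/12


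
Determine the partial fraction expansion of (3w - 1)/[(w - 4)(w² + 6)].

At w=4: A = (3·4 - 1)/(4² + 6) = 1/2. B = -A = -1/2, C = 3 - 4·A = 1
Result: (1/2)/(w - 4) - ((1/2)w - 1)/(w² + 6)


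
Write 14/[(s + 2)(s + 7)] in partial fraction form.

14/(s + 2)(s + 7) = α/(s + 2) + β/(s + 7). α = 14/(-2 + 7) = 14/5, β = 14/(-7 + 2) = -14/5
Result: (14/5)/(s + 2) - (14/5)/(s + 7)


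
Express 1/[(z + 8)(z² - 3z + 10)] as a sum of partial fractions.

Cover-up at z = -8: P = 1/((-8)² - 3·(-8) + 10) = 1/98. Then Q = -P = -1/98, R = -P·(-3 - 8) = 11/98
Result: (1/98)/(z + 8) - ((1/98)z - 11/98)/(z² - 3z + 10)


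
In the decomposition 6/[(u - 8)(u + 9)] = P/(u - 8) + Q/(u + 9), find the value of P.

Cover-up at u = 8: P = 6/(8 + 9) = 6/17


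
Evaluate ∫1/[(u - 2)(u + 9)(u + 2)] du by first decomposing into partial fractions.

Cover-up: A = 1/44, B = 1/77, C = -1/28. Decomposition: (1/44)/(u - 2) + (1/77)/(u + 9) - (1/28)/(u + 2). Integrate each term: (1/44) ln|(u - 2)| + (1/77) ln|(u + 9)| - (1/28) ln|(u + 2)| + C


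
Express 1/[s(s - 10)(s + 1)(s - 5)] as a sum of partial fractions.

Using Heaviside cover-up: (1/50)/s + (1/550)/(s - 10) - (1/66)/(s + 1) - (1/150)/(s - 5)


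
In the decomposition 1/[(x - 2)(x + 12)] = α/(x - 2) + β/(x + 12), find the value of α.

Cover-up at x = 2: α = 1/(2 + 12) = 1/14


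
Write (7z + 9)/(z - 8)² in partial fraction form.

(7z + 9) = P(z - 8) + Q. At z = 8: Q = 7·8 + 9 = 65. Coeff of z: P = 7
Result: 7/(z - 8) + 65/(z - 8)²


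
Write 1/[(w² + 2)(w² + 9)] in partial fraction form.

Coefficient matching gives A = C = 0, B = 1/(9-2) = 1/7, D = -B = -1/7
Result: (1/7)/(w² + 2) - (1/7)/(w² + 9)


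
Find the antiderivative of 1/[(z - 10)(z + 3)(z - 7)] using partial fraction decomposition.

Cover-up: P = 1/39, Q = 1/130, R = -1/30. Decomposition: (1/39)/(z - 10) + (1/130)/(z + 3) - (1/30)/(z - 7). Integrate each term: (1/39) ln|(z - 10)| + (1/130) ln|(z + 3)| - (1/30) ln|(z - 7)| + C


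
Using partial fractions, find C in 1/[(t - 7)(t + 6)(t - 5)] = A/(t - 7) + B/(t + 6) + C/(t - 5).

Cover-up at t = 5: C = 1/[(5 - 7)(5 + 6)] = 1/[(-2)(11)] = -1/22


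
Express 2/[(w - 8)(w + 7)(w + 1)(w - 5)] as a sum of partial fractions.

Using Heaviside cover-up: (2/405)/(w - 8) - (1/540)/(w + 7) + (1/162)/(w + 1) - (1/108)/(w - 5)


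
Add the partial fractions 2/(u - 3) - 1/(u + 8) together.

Common denominator (u - 3)(u + 8). Numerator: 2(u + 8) - 1(u - 3) = (2u + 16) - (u - 3) = u + 19
Result: (u + 19)/[(u - 3)(u + 8)]


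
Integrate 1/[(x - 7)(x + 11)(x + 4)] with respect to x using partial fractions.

Cover-up: A = 1/198, B = 1/126, C = -1/77. Decomposition: (1/198)/(x - 7) + (1/126)/(x + 11) - (1/77)/(x + 4). Integrate each term: (1/198) ln|(x - 7)| + (1/126) ln|(x + 11)| - (1/77) ln|(x + 4)| + C


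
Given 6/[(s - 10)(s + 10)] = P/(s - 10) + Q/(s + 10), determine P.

Cover-up at s = 10: P = 6/(10 + 10) = 6/20 = 3/10


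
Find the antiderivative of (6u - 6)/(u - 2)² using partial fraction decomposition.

Decompose: A = 6, B = 6·2 - 6 = 6, so (6u - 6)/(u - 2)² = 6/(u - 2) + 6/(u - 2)². Integrate: ∫ A/(u - 2) du = 6 ln|(u - 2)|; ∫ B/(u - 2)² du = -6/(u - 2). Sum: 6 ln|(u - 2)| - 6/(u - 2) + C


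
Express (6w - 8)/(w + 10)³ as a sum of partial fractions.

(6w - 8) = α(w + 10)² + β(w + 10) + γ. At w = -10: γ = 6·(-10) - 8 = -68. Coefficients: α = 0, β = 6
Result: 6/(w + 10)² - 68/(w + 10)³


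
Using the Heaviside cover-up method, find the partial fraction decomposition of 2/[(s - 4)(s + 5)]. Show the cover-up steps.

Cover (s - 4): set s=4, get P = 2/(4 + 5) = 2/9. Cover (s + 5): set s=-5, get Q = 2/(-5 - 4) = -2/9.
Result: (2/9)/(s - 4) - (2/9)/(s + 5)


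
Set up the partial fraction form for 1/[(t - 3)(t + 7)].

Distinct linear factors: A/(t - 3) + B/(t + 7)


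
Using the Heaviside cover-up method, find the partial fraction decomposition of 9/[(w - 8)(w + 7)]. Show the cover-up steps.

Cover (w - 8): set w=8, get α = 9/(8 + 7) = 3/5. Cover (w + 7): set w=-7, get β = 9/(-7 - 8) = -3/5.
Result: (3/5)/(w - 8) - (3/5)/(w + 7)


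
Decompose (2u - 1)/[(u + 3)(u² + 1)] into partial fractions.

At u=-3: A = (2·(-3) - 1)/((-3)² + 1) = -7/10. B = -A = 7/10, C = 2 - (-3)·A = -1/10
Result: (-7/10)/(u + 3) + ((7/10)u - 1/10)/(u² + 1)


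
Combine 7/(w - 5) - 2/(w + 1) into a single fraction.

Common denominator (w - 5)(w + 1). Numerator: 7(w + 1) - 2(w - 5) = (7w + 7) - (2w - 10) = 5w + 17
Result: (5w + 17)/[(w - 5)(w + 1)]


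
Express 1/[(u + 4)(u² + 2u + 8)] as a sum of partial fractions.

Cover-up at u = -4: α = 1/((-4)² + 2·(-4) + 8) = 1/16. Then β = -α = -1/16, γ = -α·(2 - 4) = 1/8
Result: (1/16)/(u + 4) - ((1/16)u - 1/8)/(u² + 2u + 8)


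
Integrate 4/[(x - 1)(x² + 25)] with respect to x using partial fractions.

Cover-up at x=1: α = 4/(1²+25) = 2/13. Coeff matching: β = -2/13, γ = -2/13. Decomposition: (2/13)/(x - 1) - ((2/13)x + 2/13)/(x² + 25). Integrate: linear → ln, quadratic → (1/2)ln + arctan: (2/13) ln|(x - 1)| - (1/13) ln(x² + 25) - (2/65) arctan(x/5) + C


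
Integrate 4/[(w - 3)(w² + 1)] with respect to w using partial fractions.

Cover-up at w=3: α = 4/(3²+1) = 2/5. Coeff matching: β = -2/5, γ = -6/5. Decomposition: (2/5)/(w - 3) - ((2/5)w + 6/5)/(w² + 1). Integrate: linear → ln, quadratic → (1/2)ln + arctan: (2/5) ln|(w - 3)| - (1/5) ln(w² + 1) - (6/5) arctan(w) + C


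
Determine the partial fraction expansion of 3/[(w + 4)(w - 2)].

3/(w + 4)(w - 2) = α/(w + 4) + β/(w - 2). α = 3/(-4 - 2) = -1/2, β = 3/(2 + 4) = 1/2
Result: (-1/2)/(w + 4) + (1/2)/(w - 2)


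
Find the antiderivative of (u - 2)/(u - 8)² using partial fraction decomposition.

Decompose: P = 1, Q = 1·8 - 2 = 6, so (u - 2)/(u - 8)² = 1/(u - 8) + 6/(u - 8)². Integrate: ∫ P/(u - 8) du = ln|(u - 8)|; ∫ Q/(u - 8)² du = -6/(u - 8). Sum: ln|(u - 8)| - 6/(u - 8) + C


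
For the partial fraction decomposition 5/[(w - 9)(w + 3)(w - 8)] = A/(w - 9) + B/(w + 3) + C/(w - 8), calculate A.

Cover-up at w = 9: A = 5/[(9 + 3)(9 - 8)] = 5/[(12)(1)] = 5/12


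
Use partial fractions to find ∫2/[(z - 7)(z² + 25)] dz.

Cover-up at z=7: P = 2/(7²+25) = 1/37. Coeff matching: Q = -1/37, R = -7/37. Decomposition: (1/37)/(z - 7) - ((1/37)z + 7/37)/(z² + 25). Integrate: linear → ln, quadratic → (1/2)ln + arctan: (1/37) ln|(z - 7)| - (1/74) ln(z² + 25) - (7/185) arctan(z/5) + C


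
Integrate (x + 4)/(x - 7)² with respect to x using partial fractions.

Decompose: α = 1, β = 1·7 + 4 = 11, so (x + 4)/(x - 7)² = 1/(x - 7) + 11/(x - 7)². Integrate: ∫ α/(x - 7) dx = ln|(x - 7)|; ∫ β/(x - 7)² dx = -11/(x - 7). Sum: ln|(x - 7)| - 11/(x - 7) + C


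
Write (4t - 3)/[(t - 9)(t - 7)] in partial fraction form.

At t=9: α = (4·9 - 3)/(9 - 7) = 33/2. At t=7: β = (4·7 - 3)/(7 - 9) = -25/2
Result: (33/2)/(t - 9) - (25/2)/(t - 7)


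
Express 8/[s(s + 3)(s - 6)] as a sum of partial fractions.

Using cover-up method: α = -4/9, β = 8/27, γ = 4/27
Result: (-4/9)/s + (8/27)/(s + 3) + (4/27)/(s - 6)


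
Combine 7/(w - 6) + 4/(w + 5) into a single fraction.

Common denominator (w - 6)(w + 5). Numerator: 7(w + 5) + 4(w - 6) = (7w + 35) + (4w - 24) = 11w + 11
Result: (11w + 11)/[(w - 6)(w + 5)]


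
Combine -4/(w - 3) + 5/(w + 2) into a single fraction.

Common denominator (w - 3)(w + 2). Numerator: -4(w + 2) + 5(w - 3) = (-4w - 8) + (5w - 15) = w - 23
Result: (w - 23)/[(w - 3)(w + 2)]


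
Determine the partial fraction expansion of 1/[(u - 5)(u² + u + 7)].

Cover-up at u = 5: α = 1/(5² + 1·5 + 7) = 1/37. Then β = -α = -1/37, γ = -α·(1 + 5) = -6/37
Result: (1/37)/(u - 5) - ((1/37)u + 6/37)/(u² + u + 7)


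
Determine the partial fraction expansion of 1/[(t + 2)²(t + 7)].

Cover-up at t=-7: C = 1/(-7 + 2)² = 1/25. Cover-up at t=-2: B = 1/(-2 + 7) = 1/5. Comparing t² coeff: A = -C = -1/25
Result: (-1/25)/(t + 2) + (1/5)/(t + 2)² + (1/25)/(t + 7)


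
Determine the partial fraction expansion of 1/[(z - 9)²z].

Cover-up at z=0: R = 1/(0 - 9)² = 1/81. Cover-up at z=9: Q = 1/(9 - 0) = 1/9. Comparing z² coeff: P = -R = -1/81
Result: (-1/81)/(z - 9) + (1/9)/(z - 9)² + (1/81)/z


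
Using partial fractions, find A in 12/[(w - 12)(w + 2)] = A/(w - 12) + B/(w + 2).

Cover-up at w = 12: A = 12/(12 + 2) = 12/14 = 6/7


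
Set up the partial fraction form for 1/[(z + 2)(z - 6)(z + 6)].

Three distinct linear factors: P/(z + 2) + Q/(z - 6) + R/(z + 6)


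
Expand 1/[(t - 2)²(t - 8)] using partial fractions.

Cover-up at t=8: R = 1/(8 - 2)² = 1/36. Cover-up at t=2: Q = 1/(2 - 8) = -1/6. Comparing t² coeff: P = -R = -1/36
Result: (-1/36)/(t - 2) - (1/6)/(t - 2)² + (1/36)/(t - 8)


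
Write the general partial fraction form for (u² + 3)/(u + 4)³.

Repeated linear factor (power 3): α/(u + 4) + β/(u + 4)² + γ/(u + 4)³


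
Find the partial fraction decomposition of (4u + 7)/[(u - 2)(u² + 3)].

At u=2: A = (4·2 + 7)/(2² + 3) = 15/7. B = -A = -15/7, C = 4 - 2·A = -2/7
Result: (15/7)/(u - 2) - ((15/7)u + 2/7)/(u² + 3)


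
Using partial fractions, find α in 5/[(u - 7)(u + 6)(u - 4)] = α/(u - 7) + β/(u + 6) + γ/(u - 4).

Cover-up at u = 7: α = 5/[(7 + 6)(7 - 4)] = 5/[(13)(3)] = 5/39


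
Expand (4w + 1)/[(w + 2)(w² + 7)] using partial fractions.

At w=-2: A = (4·(-2) + 1)/((-2)² + 7) = -7/11. B = -A = 7/11, C = 4 - (-2)·A = 30/11
Result: (-7/11)/(w + 2) + ((7/11)w + 30/11)/(w² + 7)


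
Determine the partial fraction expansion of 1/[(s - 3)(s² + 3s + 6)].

Cover-up at s = 3: α = 1/(3² + 3·3 + 6) = 1/24. Then β = -α = -1/24, γ = -α·(3 + 3) = -1/4
Result: (1/24)/(s - 3) - ((1/24)s + 1/4)/(s² + 3s + 6)


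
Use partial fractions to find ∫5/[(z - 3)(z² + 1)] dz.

Cover-up at z=3: α = 5/(3²+1) = 1/2. Coeff matching: β = -1/2, γ = -3/2. Decomposition: (1/2)/(z - 3) - ((1/2)z + 3/2)/(z² + 1). Integrate: linear → ln, quadratic → (1/2)ln + arctan: (1/2) ln|(z - 3)| - (1/4) ln(z² + 1) - (3/2) arctan(z) + C


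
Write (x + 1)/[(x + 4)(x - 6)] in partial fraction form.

At x=-4: P = (1·(-4) + 1)/(-4 - 6) = 3/10. At x=6: Q = (1·6 + 1)/(6 + 4) = 7/10
Result: (3/10)/(x + 4) + (7/10)/(x - 6)


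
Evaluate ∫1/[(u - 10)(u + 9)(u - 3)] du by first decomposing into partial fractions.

Cover-up: α = 1/133, β = 1/228, γ = -1/84. Decomposition: (1/133)/(u - 10) + (1/228)/(u + 9) - (1/84)/(u - 3). Integrate each term: (1/133) ln|(u - 10)| + (1/228) ln|(u + 9)| - (1/84) ln|(u - 3)| + C


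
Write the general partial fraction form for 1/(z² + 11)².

Repeated quadratic factor: (Az + B)/(z² + 11) + (Cz + D)/(z² + 11)²


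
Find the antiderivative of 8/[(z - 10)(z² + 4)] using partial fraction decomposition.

Cover-up at z=10: α = 8/(10²+4) = 1/13. Coeff matching: β = -1/13, γ = -10/13. Decomposition: (1/13)/(z - 10) - ((1/13)z + 10/13)/(z² + 4). Integrate: linear → ln, quadratic → (1/2)ln + arctan: (1/13) ln|(z - 10)| - (1/26) ln(z² + 4) - (5/13) arctan(z/2) + C


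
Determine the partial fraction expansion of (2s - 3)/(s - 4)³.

(2s - 3) = P(s - 4)² + Q(s - 4) + R. At s = 4: R = 2·4 - 3 = 5. Coefficients: P = 0, Q = 2
Result: 2/(s - 4)² + 5/(s - 4)³


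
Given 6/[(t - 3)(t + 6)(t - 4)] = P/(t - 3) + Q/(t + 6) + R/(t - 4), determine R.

Cover-up at t = 4: R = 6/[(4 - 3)(4 + 6)] = 6/[(1)(10)] = 6/10 = 3/5


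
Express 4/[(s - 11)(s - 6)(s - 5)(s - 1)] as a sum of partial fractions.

Using Heaviside cover-up: (1/75)/(s - 11) - (4/25)/(s - 6) + (1/6)/(s - 5) - (1/50)/(s - 1)


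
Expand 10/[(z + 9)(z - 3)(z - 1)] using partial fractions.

Using cover-up method: A = 1/12, B = 5/12, C = -1/2
Result: (1/12)/(z + 9) + (5/12)/(z - 3) - (1/2)/(z - 1)


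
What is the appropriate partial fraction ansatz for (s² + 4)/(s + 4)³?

Repeated linear factor (power 3): P/(s + 4) + Q/(s + 4)² + R/(s + 4)³


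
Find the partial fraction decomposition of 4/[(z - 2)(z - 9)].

4/(z - 2)(z - 9) = A/(z - 2) + B/(z - 9). A = 4/(2 - 9) = -4/7, B = 4/(9 - 2) = 4/7
Result: (-4/7)/(z - 2) + (4/7)/(z - 9)


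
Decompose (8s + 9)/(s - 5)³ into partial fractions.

(8s + 9) = P(s - 5)² + Q(s - 5) + R. At s = 5: R = 8·5 + 9 = 49. Coefficients: P = 0, Q = 8
Result: 8/(s - 5)² + 49/(s - 5)³


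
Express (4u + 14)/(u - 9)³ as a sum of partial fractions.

(4u + 14) = α(u - 9)² + β(u - 9) + γ. At u = 9: γ = 4·9 + 14 = 50. Coefficients: α = 0, β = 4
Result: 4/(u - 9)² + 50/(u - 9)³


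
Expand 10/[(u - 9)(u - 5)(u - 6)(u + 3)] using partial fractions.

Using Heaviside cover-up: (5/72)/(u - 9) + (5/16)/(u - 5) - (10/27)/(u - 6) - (5/432)/(u + 3)


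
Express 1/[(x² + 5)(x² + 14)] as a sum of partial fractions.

Coefficient matching gives P = R = 0, Q = 1/(14-5) = 1/9, S = -Q = -1/9
Result: (1/9)/(x² + 5) - (1/9)/(x² + 14)


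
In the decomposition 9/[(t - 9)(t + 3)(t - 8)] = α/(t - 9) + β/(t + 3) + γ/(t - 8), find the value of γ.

Cover-up at t = 8: γ = 9/[(8 - 9)(8 + 3)] = 9/[(-1)(11)] = -9/11


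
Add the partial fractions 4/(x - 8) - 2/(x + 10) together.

Common denominator (x - 8)(x + 10). Numerator: 4(x + 10) - 2(x - 8) = (4x + 40) - (2x - 16) = 2x + 56
Result: (2x + 56)/[(x - 8)(x + 10)]


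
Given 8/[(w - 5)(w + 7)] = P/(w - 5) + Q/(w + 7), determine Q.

Cover-up at w = -7: Q = 8/(-7 - 5) = -8/12 = -2/3


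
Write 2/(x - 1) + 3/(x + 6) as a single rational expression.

Common denominator (x - 1)(x + 6). Numerator: 2(x + 6) + 3(x - 1) = (2x + 12) + (3x - 3) = 5x + 9
Result: (5x + 9)/[(x - 1)(x + 6)]


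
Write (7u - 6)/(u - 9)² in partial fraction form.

(7u - 6) = P(u - 9) + Q. At u = 9: Q = 7·9 - 6 = 57. Coeff of u: P = 7
Result: 7/(u - 9) + 57/(u - 9)²


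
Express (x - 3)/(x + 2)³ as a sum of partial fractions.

(x - 3) = P(x + 2)² + Q(x + 2) + R. At x = -2: R = 1·(-2) - 3 = -5. Coefficients: P = 0, Q = 1
Result: 1/(x + 2)² - 5/(x + 2)³


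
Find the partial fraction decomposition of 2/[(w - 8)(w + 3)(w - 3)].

Using cover-up method: α = 2/55, β = 1/33, γ = -1/15
Result: (2/55)/(w - 8) + (1/33)/(w + 3) - (1/15)/(w - 3)


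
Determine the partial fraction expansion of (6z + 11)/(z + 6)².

(6z + 11) = P(z + 6) + Q. At z = -6: Q = 6·(-6) + 11 = -25. Coeff of z: P = 6
Result: 6/(z + 6) - 25/(z + 6)²


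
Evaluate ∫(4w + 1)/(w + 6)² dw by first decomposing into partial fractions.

Decompose: α = 4, β = 4·(-6) + 1 = -23, so (4w + 1)/(w + 6)² = 4/(w + 6) - 23/(w + 6)². Integrate: ∫ α/(w + 6) dw = 4 ln|(w + 6)|; ∫ β/(w + 6)² dw = 23/(w + 6). Sum: 4 ln|(w + 6)| + 23/(w + 6) + C


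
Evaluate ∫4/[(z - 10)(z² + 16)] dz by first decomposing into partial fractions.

Cover-up at z=10: A = 4/(10²+16) = 1/29. Coeff matching: B = -1/29, C = -10/29. Decomposition: (1/29)/(z - 10) - ((1/29)z + 10/29)/(z² + 16). Integrate: linear → ln, quadratic → (1/2)ln + arctan: (1/29) ln|(z - 10)| - (1/58) ln(z² + 16) - (5/58) arctan(z/4) + C


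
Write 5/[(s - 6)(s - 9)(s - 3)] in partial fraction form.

Using cover-up method: α = -5/9, β = 5/18, γ = 5/18
Result: (-5/9)/(s - 6) + (5/18)/(s - 9) + (5/18)/(s - 3)


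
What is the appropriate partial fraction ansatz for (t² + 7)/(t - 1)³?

Repeated linear factor (power 3): A/(t - 1) + B/(t - 1)² + C/(t - 1)³


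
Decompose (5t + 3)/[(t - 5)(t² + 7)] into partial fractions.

At t=5: α = (5·5 + 3)/(5² + 7) = 7/8. β = -α = -7/8, γ = 5 - 5·α = 5/8
Result: (7/8)/(t - 5) - ((7/8)t - 5/8)/(t² + 7)


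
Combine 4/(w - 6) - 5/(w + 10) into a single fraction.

Common denominator (w - 6)(w + 10). Numerator: 4(w + 10) - 5(w - 6) = (4w + 40) - (5w - 30) = -w + 70
Result: (-w + 70)/[(w - 6)(w + 10)]


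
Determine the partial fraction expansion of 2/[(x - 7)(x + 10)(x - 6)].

Using cover-up method: P = 2/17, Q = 1/136, R = -1/8
Result: (2/17)/(x - 7) + (1/136)/(x + 10) - (1/8)/(x - 6)


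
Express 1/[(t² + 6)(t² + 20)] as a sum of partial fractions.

Coefficient matching gives A = C = 0, B = 1/(20-6) = 1/14, D = -B = -1/14
Result: (1/14)/(t² + 6) - (1/14)/(t² + 20)


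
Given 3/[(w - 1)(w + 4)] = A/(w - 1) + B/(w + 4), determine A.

Cover-up at w = 1: A = 3/(1 + 4) = 3/5


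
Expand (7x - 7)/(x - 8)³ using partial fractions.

(7x - 7) = A(x - 8)² + B(x - 8) + C. At x = 8: C = 7·8 - 7 = 49. Coefficients: A = 0, B = 7
Result: 7/(x - 8)² + 49/(x - 8)³


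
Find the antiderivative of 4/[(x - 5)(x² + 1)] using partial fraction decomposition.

Cover-up at x=5: α = 4/(5²+1) = 2/13. Coeff matching: β = -2/13, γ = -10/13. Decomposition: (2/13)/(x - 5) - ((2/13)x + 10/13)/(x² + 1). Integrate: linear → ln, quadratic → (1/2)ln + arctan: (2/13) ln|(x - 5)| - (1/13) ln(x² + 1) - (10/13) arctan(x) + C


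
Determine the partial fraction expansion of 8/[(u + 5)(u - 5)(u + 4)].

Using cover-up method: A = 4/5, B = 4/45, C = -8/9
Result: (4/5)/(u + 5) + (4/45)/(u - 5) - (8/9)/(u + 4)


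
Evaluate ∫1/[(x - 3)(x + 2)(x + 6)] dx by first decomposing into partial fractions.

Cover-up: α = 1/45, β = -1/20, γ = 1/36. Decomposition: (1/45)/(x - 3) - (1/20)/(x + 2) + (1/36)/(x + 6). Integrate each term: (1/45) ln|(x - 3)| - (1/20) ln|(x + 2)| + (1/36) ln|(x + 6)| + C


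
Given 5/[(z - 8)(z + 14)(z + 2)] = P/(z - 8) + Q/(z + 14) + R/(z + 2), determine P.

Cover-up at z = 8: P = 5/[(8 + 14)(8 + 2)] = 5/[(22)(10)] = 5/220 = 1/44


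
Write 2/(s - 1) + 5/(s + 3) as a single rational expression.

Common denominator (s - 1)(s + 3). Numerator: 2(s + 3) + 5(s - 1) = (2s + 6) + (5s - 5) = 7s + 1
Result: (7s + 1)/[(s - 1)(s + 3)]


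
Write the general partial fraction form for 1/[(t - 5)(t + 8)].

Distinct linear factors: A/(t - 5) + B/(t + 8)


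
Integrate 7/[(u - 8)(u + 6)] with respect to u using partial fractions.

Decompose: 7/[(u - 8)(u + 6)] = (1/2)/(u - 8) - (1/2)/(u + 6). Integrate each term: (1/2) ln|(u - 8)| - (1/2) ln|(u + 6)| + C


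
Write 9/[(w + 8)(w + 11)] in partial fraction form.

9/(w + 8)(w + 11) = A/(w + 8) + B/(w + 11). A = 9/(-8 + 11) = 3, B = 9/(-11 + 8) = -3
Result: 3/(w + 8) - 3/(w + 11)


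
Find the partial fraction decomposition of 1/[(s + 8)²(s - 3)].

Cover-up at s=3: C = 1/(3 + 8)² = 1/121. Cover-up at s=-8: B = 1/(-8 - 3) = -1/11. Comparing s² coeff: A = -C = -1/121
Result: (-1/121)/(s + 8) - (1/11)/(s + 8)² + (1/121)/(s - 3)


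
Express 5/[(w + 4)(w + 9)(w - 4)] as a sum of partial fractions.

Using cover-up method: α = -1/8, β = 1/13, γ = 5/104
Result: (-1/8)/(w + 4) + (1/13)/(w + 9) + (5/104)/(w - 4)


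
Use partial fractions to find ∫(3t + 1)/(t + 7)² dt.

Decompose: P = 3, Q = 3·(-7) + 1 = -20, so (3t + 1)/(t + 7)² = 3/(t + 7) - 20/(t + 7)². Integrate: ∫ P/(t + 7) dt = 3 ln|(t + 7)|; ∫ Q/(t + 7)² dt = 20/(t + 7). Sum: 3 ln|(t + 7)| + 20/(t + 7) + C


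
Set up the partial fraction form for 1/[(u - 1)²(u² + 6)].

Repeated linear + quadratic: A/(u - 1) + B/(u - 1)² + (Cu + D)/(u² + 6)


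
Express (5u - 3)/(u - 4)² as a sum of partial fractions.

(5u - 3) = α(u - 4) + β. At u = 4: β = 5·4 - 3 = 17. Coeff of u: α = 5
Result: 5/(u - 4) + 17/(u - 4)²


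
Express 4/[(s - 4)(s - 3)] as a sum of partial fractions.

4/(s - 4)(s - 3) = α/(s - 4) + β/(s - 3). α = 4/(4 - 3) = 4, β = 4/(3 - 4) = -4
Result: 4/(s - 4) - 4/(s - 3)


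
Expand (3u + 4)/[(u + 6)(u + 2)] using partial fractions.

At u=-6: A = (3·(-6) + 4)/(-6 + 2) = 7/2. At u=-2: B = (3·(-2) + 4)/(-2 + 6) = -1/2
Result: (7/2)/(u + 6) - (1/2)/(u + 2)


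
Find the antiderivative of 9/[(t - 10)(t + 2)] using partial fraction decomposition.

Decompose: 9/[(t - 10)(t + 2)] = (3/4)/(t - 10) - (3/4)/(t + 2). Integrate each term: (3/4) ln|(t - 10)| - (3/4) ln|(t + 2)| + C


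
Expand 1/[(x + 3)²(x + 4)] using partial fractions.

Cover-up at x=-4: R = 1/(-4 + 3)² = 1. Cover-up at x=-3: Q = 1/(-3 + 4) = 1. Comparing x² coeff: P = -R = -1
Result: -1/(x + 3) + 1/(x + 3)² + 1/(x + 4)


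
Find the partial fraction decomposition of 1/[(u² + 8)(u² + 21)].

Coefficient matching gives P = R = 0, Q = 1/(21-8) = 1/13, S = -Q = -1/13
Result: (1/13)/(u² + 8) - (1/13)/(u² + 21)


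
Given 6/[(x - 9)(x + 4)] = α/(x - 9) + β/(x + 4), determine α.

Cover-up at x = 9: α = 6/(9 + 4) = 6/13


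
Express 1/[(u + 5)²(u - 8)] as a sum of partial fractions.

Cover-up at u=8: R = 1/(8 + 5)² = 1/169. Cover-up at u=-5: Q = 1/(-5 - 8) = -1/13. Comparing u² coeff: P = -R = -1/169
Result: (-1/169)/(u + 5) - (1/13)/(u + 5)² + (1/169)/(u - 8)


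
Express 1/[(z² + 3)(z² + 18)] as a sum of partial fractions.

Coefficient matching gives A = C = 0, B = 1/(18-3) = 1/15, D = -B = -1/15
Result: (1/15)/(z² + 3) - (1/15)/(z² + 18)


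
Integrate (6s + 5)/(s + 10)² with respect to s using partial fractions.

Decompose: P = 6, Q = 6·(-10) + 5 = -55, so (6s + 5)/(s + 10)² = 6/(s + 10) - 55/(s + 10)². Integrate: ∫ P/(s + 10) ds = 6 ln|(s + 10)|; ∫ Q/(s + 10)² ds = 55/(s + 10). Sum: 6 ln|(s + 10)| + 55/(s + 10) + C


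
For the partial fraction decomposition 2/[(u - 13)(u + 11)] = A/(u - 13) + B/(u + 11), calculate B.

Cover-up at u = -11: B = 2/(-11 - 13) = -2/24 = -1/12


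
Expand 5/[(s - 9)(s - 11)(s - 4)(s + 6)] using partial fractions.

Using Heaviside cover-up: (-1/30)/(s - 9) + (5/238)/(s - 11) + (1/70)/(s - 4) - (1/510)/(s + 6)


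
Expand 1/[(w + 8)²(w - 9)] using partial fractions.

Cover-up at w=9: γ = 1/(9 + 8)² = 1/289. Cover-up at w=-8: β = 1/(-8 - 9) = -1/17. Comparing w² coeff: α = -γ = -1/289
Result: (-1/289)/(w + 8) - (1/17)/(w + 8)² + (1/289)/(w - 9)


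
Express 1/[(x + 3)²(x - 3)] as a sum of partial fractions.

Cover-up at x=3: γ = 1/(3 + 3)² = 1/36. Cover-up at x=-3: β = 1/(-3 - 3) = -1/6. Comparing x² coeff: α = -γ = -1/36
Result: (-1/36)/(x + 3) - (1/6)/(x + 3)² + (1/36)/(x - 3)


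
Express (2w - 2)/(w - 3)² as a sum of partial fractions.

(2w - 2) = α(w - 3) + β. At w = 3: β = 2·3 - 2 = 4. Coeff of w: α = 2
Result: 2/(w - 3) + 4/(w - 3)²


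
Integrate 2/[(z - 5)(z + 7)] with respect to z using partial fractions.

Decompose: 2/[(z - 5)(z + 7)] = (1/6)/(z - 5) - (1/6)/(z + 7). Integrate each term: (1/6) ln|(z - 5)| - (1/6) ln|(z + 7)| + C


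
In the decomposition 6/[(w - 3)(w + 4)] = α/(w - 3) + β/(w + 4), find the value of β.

Cover-up at w = -4: β = 6/(-4 - 3) = -6/7


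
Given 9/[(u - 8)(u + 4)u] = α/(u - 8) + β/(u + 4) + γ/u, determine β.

Cover-up at u = -4: β = 9/[(-4 - 8)(-4 - 0)] = 9/[(-12)(-4)] = 9/48 = 3/16


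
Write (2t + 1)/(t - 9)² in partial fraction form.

(2t + 1) = P(t - 9) + Q. At t = 9: Q = 2·9 + 1 = 19. Coeff of t: P = 2
Result: 2/(t - 9) + 19/(t - 9)²


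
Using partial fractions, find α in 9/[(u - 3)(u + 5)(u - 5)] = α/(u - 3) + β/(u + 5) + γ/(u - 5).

Cover-up at u = 3: α = 9/[(3 + 5)(3 - 5)] = 9/[(8)(-2)] = -9/16


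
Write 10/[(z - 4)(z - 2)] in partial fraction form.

10/(z - 4)(z - 2) = α/(z - 4) + β/(z - 2). α = 10/(4 - 2) = 5, β = 10/(2 - 4) = -5
Result: 5/(z - 4) - 5/(z - 2)


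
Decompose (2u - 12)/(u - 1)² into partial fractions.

(2u - 12) = A(u - 1) + B. At u = 1: B = 2·1 - 12 = -10. Coeff of u: A = 2
Result: 2/(u - 1) - 10/(u - 1)²


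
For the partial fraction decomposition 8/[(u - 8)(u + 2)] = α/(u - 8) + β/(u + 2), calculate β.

Cover-up at u = -2: β = 8/(-2 - 8) = -8/10 = -4/5


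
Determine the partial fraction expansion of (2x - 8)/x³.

(2x - 8) = αx² + βx + γ. At x = 0: γ = 2·0 - 8 = -8. Coefficients: α = 0, β = 2
Result: 2/x² - 8/x³


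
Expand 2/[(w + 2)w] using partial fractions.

2/(w + 2)w = P/(w + 2) + Q/w. P = 2/(-2 - 0) = -1, Q = 2/(0 + 2) = 1
Result: -1/(w + 2) + 1/w


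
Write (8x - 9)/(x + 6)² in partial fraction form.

(8x - 9) = α(x + 6) + β. At x = -6: β = 8·(-6) - 9 = -57. Coeff of x: α = 8
Result: 8/(x + 6) - 57/(x + 6)²


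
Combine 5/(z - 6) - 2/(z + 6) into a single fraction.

Common denominator (z - 6)(z + 6). Numerator: 5(z + 6) - 2(z - 6) = (5z + 30) - (2z - 12) = 3z + 42
Result: (3z + 42)/[(z - 6)(z + 6)]


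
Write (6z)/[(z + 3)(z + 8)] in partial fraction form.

At z=-3: α = (6·(-3) + 0)/(-3 + 8) = -18/5. At z=-8: β = (6·(-8) + 0)/(-8 + 3) = 48/5
Result: (-18/5)/(z + 3) + (48/5)/(z + 8)


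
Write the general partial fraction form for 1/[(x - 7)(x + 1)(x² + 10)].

Two linear + quadratic: α/(x - 7) + β/(x + 1) + (γx + δ)/(x² + 10)


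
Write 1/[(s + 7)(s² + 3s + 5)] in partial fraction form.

Cover-up at s = -7: A = 1/((-7)² + 3·(-7) + 5) = 1/33. Then B = -A = -1/33, C = -A·(3 - 7) = 4/33
Result: (1/33)/(s + 7) - ((1/33)s - 4/33)/(s² + 3s + 5)


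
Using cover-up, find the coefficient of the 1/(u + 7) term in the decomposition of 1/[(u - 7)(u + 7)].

Cover (u + 7), set u=-7: 1/((u - 7) at u=-7) = 1/(-14) = -1/14


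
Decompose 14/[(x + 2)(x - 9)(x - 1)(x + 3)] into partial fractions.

Using Heaviside cover-up: (14/33)/(x + 2) + (7/528)/(x - 9) - (7/48)/(x - 1) - (7/24)/(x + 3)


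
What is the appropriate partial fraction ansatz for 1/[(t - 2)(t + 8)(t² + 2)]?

Two linear + quadratic: A/(t - 2) + B/(t + 8) + (Ct + D)/(t² + 2)


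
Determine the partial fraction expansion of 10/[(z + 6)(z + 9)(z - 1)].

Using cover-up method: α = -10/21, β = 1/3, γ = 1/7
Result: (-10/21)/(z + 6) + (1/3)/(z + 9) + (1/7)/(z - 1)


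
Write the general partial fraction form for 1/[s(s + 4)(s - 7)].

Three distinct linear factors: α/s + β/(s + 4) + γ/(s - 7)


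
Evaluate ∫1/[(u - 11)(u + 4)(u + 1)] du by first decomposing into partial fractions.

Cover-up: P = 1/180, Q = 1/45, R = -1/36. Decomposition: (1/180)/(u - 11) + (1/45)/(u + 4) - (1/36)/(u + 1). Integrate each term: (1/180) ln|(u - 11)| + (1/45) ln|(u + 4)| - (1/36) ln|(u + 1)| + C


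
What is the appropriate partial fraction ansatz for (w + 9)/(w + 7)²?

Repeated linear factor: P/(w + 7) + Q/(w + 7)²


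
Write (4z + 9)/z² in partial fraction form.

(4z + 9) = Pz + Q. At z = 0: Q = 4·0 + 9 = 9. Coeff of z: P = 4
Result: 4/z + 9/z²


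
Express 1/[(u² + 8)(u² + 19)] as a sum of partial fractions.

Coefficient matching gives P = R = 0, Q = 1/(19-8) = 1/11, S = -Q = -1/11
Result: (1/11)/(u² + 8) - (1/11)/(u² + 19)


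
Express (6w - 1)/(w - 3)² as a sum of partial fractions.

(6w - 1) = α(w - 3) + β. At w = 3: β = 6·3 - 1 = 17. Coeff of w: α = 6
Result: 6/(w - 3) + 17/(w - 3)²


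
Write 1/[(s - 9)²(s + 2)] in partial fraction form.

Cover-up at s=-2: C = 1/(-2 - 9)² = 1/121. Cover-up at s=9: B = 1/(9 + 2) = 1/11. Comparing s² coeff: A = -C = -1/121
Result: (-1/121)/(s - 9) + (1/11)/(s - 9)² + (1/121)/(s + 2)


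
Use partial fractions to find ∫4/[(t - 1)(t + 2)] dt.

Decompose: 4/[(t - 1)(t + 2)] = (4/3)/(t - 1) - (4/3)/(t + 2). Integrate each term: (4/3) ln|(t - 1)| - (4/3) ln|(t + 2)| + C


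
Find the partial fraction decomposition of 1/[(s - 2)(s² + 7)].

Cover-up at s = 2: A = 1/(2² + 7) = 1/11. Then B = -A = -1/11, C = -A·(0 + 2) = -2/11
Result: (1/11)/(s - 2) - ((1/11)s + 2/11)/(s² + 7)


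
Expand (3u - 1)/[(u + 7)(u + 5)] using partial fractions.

At u=-7: P = (3·(-7) - 1)/(-7 + 5) = 11. At u=-5: Q = (3·(-5) - 1)/(-5 + 7) = -8
Result: 11/(u + 7) - 8/(u + 5)


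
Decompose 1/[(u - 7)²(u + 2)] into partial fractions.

Cover-up at u=-2: γ = 1/(-2 - 7)² = 1/81. Cover-up at u=7: β = 1/(7 + 2) = 1/9. Comparing u² coeff: α = -γ = -1/81
Result: (-1/81)/(u - 7) + (1/9)/(u - 7)² + (1/81)/(u + 2)


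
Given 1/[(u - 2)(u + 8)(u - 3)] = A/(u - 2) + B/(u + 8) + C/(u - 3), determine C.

Cover-up at u = 3: C = 1/[(3 - 2)(3 + 8)] = 1/[(1)(11)] = 1/11


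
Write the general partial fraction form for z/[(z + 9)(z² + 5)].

Linear + irreducible quadratic: P/(z + 9) + (Qz + R)/(z² + 5)


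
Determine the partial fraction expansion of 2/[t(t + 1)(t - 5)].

Using cover-up method: α = -2/5, β = 1/3, γ = 1/15
Result: (-2/5)/t + (1/3)/(t + 1) + (1/15)/(t - 5)


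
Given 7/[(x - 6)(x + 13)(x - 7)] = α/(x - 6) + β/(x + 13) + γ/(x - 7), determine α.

Cover-up at x = 6: α = 7/[(6 + 13)(6 - 7)] = 7/[(19)(-1)] = -7/19


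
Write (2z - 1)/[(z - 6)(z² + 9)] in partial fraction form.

At z=6: α = (2·6 - 1)/(6² + 9) = 11/45. β = -α = -11/45, γ = 2 - 6·α = 8/15
Result: (11/45)/(z - 6) - ((11/45)z - 8/15)/(z² + 9)


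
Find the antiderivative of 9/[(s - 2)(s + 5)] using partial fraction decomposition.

Decompose: 9/[(s - 2)(s + 5)] = (9/7)/(s - 2) - (9/7)/(s + 5). Integrate each term: (9/7) ln|(s - 2)| - (9/7) ln|(s + 5)| + C


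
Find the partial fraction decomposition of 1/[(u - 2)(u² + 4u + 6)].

Cover-up at u = 2: P = 1/(2² + 4·2 + 6) = 1/18. Then Q = -P = -1/18, R = -P·(4 + 2) = -1/3
Result: (1/18)/(u - 2) - ((1/18)u + 1/3)/(u² + 4u + 6)


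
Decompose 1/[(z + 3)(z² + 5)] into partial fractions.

Cover-up at z = -3: P = 1/((-3)² + 5) = 1/14. Then Q = -P = -1/14, R = -P·(0 - 3) = 3/14
Result: (1/14)/(z + 3) - ((1/14)z - 3/14)/(z² + 5)


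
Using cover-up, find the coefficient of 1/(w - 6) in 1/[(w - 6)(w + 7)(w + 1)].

Cover (w - 6), set w=6: 1/[(6 + 7)(6 + 1)] = 1/91


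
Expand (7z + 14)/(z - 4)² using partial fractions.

(7z + 14) = A(z - 4) + B. At z = 4: B = 7·4 + 14 = 42. Coeff of z: A = 7
Result: 7/(z - 4) + 42/(z - 4)²


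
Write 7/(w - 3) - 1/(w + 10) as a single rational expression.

Common denominator (w - 3)(w + 10). Numerator: 7(w + 10) - 1(w - 3) = (7w + 70) - (w - 3) = 6w + 73
Result: (6w + 73)/[(w - 3)(w + 10)]


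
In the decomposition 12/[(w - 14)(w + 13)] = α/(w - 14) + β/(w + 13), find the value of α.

Cover-up at w = 14: α = 12/(14 + 13) = 12/27 = 4/9


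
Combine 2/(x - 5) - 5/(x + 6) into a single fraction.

Common denominator (x - 5)(x + 6). Numerator: 2(x + 6) - 5(x - 5) = (2x + 12) - (5x - 25) = -3x + 37
Result: (-3x + 37)/[(x - 5)(x + 6)]


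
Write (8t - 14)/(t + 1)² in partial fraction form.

(8t - 14) = P(t + 1) + Q. At t = -1: Q = 8·(-1) - 14 = -22. Coeff of t: P = 8
Result: 8/(t + 1) - 22/(t + 1)²


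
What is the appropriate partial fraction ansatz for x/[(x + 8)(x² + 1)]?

Linear + irreducible quadratic: A/(x + 8) + (Bx + C)/(x² + 1)


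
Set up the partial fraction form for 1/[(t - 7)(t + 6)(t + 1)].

Three distinct linear factors: P/(t - 7) + Q/(t + 6) + R/(t + 1)


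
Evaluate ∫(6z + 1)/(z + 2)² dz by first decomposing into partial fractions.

Decompose: A = 6, B = 6·(-2) + 1 = -11, so (6z + 1)/(z + 2)² = 6/(z + 2) - 11/(z + 2)². Integrate: ∫ A/(z + 2) dz = 6 ln|(z + 2)|; ∫ B/(z + 2)² dz = 11/(z + 2). Sum: 6 ln|(z + 2)| + 11/(z + 2) + C


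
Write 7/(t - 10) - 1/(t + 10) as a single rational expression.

Common denominator (t - 10)(t + 10). Numerator: 7(t + 10) - 1(t - 10) = (7t + 70) - (t - 10) = 6t + 80
Result: (6t + 80)/[(t - 10)(t + 10)]


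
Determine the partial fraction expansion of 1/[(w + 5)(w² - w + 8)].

Cover-up at w = -5: α = 1/((-5)² - 1·(-5) + 8) = 1/38. Then β = -α = -1/38, γ = -α·(-1 - 5) = 3/19
Result: (1/38)/(w + 5) - ((1/38)w - 3/19)/(w² - w + 8)


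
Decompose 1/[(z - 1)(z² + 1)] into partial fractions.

Cover-up at z = 1: A = 1/(1² + 1) = 1/2. Then B = -A = -1/2, C = -A·(0 + 1) = -1/2
Result: (1/2)/(z - 1) - ((1/2)z + 1/2)/(z² + 1)


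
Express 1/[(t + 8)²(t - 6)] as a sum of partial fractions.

Cover-up at t=6: R = 1/(6 + 8)² = 1/196. Cover-up at t=-8: Q = 1/(-8 - 6) = -1/14. Comparing t² coeff: P = -R = -1/196
Result: (-1/196)/(t + 8) - (1/14)/(t + 8)² + (1/196)/(t - 6)


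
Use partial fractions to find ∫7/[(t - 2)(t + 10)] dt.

Decompose: 7/[(t - 2)(t + 10)] = (7/12)/(t - 2) - (7/12)/(t + 10). Integrate each term: (7/12) ln|(t - 2)| - (7/12) ln|(t + 10)| + C


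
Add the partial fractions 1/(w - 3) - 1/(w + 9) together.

Common denominator (w - 3)(w + 9). Numerator: 1(w + 9) - 1(w - 3) = (w + 9) - (w - 3) = 12
Result: (12)/[(w - 3)(w + 9)]


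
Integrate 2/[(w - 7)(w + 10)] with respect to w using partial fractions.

Decompose: 2/[(w - 7)(w + 10)] = (2/17)/(w - 7) - (2/17)/(w + 10). Integrate each term: (2/17) ln|(w - 7)| - (2/17) ln|(w + 10)| + C


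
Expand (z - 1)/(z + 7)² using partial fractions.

(z - 1) = α(z + 7) + β. At z = -7: β = 1·(-7) - 1 = -8. Coeff of z: α = 1
Result: 1/(z + 7) - 8/(z + 7)²


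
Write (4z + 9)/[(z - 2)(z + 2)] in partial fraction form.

At z=2: P = (4·2 + 9)/(2 + 2) = 17/4. At z=-2: Q = (4·(-2) + 9)/(-2 - 2) = -1/4
Result: (17/4)/(z - 2) - (1/4)/(z + 2)


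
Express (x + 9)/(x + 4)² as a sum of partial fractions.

(x + 9) = P(x + 4) + Q. At x = -4: Q = 1·(-4) + 9 = 5. Coeff of x: P = 1
Result: 1/(x + 4) + 5/(x + 4)²


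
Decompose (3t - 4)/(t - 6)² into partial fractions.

(3t - 4) = α(t - 6) + β. At t = 6: β = 3·6 - 4 = 14. Coeff of t: α = 3
Result: 3/(t - 6) + 14/(t - 6)²


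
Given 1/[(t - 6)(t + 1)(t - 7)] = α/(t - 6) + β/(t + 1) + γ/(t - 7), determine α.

Cover-up at t = 6: α = 1/[(6 + 1)(6 - 7)] = 1/[(7)(-1)] = -1/7


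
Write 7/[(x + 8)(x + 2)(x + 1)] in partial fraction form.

Using cover-up method: α = 1/6, β = -7/6, γ = 1
Result: (1/6)/(x + 8) - (7/6)/(x + 2) + 1/(x + 1)


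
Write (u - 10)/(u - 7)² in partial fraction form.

(u - 10) = A(u - 7) + B. At u = 7: B = 1·7 - 10 = -3. Coeff of u: A = 1
Result: 1/(u - 7) - 3/(u - 7)²


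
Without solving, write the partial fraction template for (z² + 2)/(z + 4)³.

Repeated linear factor (power 3): α/(z + 4) + β/(z + 4)² + γ/(z + 4)³


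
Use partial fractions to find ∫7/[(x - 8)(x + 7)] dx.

Decompose: 7/[(x - 8)(x + 7)] = (7/15)/(x - 8) - (7/15)/(x + 7). Integrate each term: (7/15) ln|(x - 8)| - (7/15) ln|(x + 7)| + C


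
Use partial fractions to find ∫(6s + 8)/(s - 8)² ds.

Decompose: α = 6, β = 6·8 + 8 = 56, so (6s + 8)/(s - 8)² = 6/(s - 8) + 56/(s - 8)². Integrate: ∫ α/(s - 8) ds = 6 ln|(s - 8)|; ∫ β/(s - 8)² ds = -56/(s - 8). Sum: 6 ln|(s - 8)| - 56/(s - 8) + C


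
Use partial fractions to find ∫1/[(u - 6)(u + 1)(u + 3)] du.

Cover-up: P = 1/63, Q = -1/14, R = 1/18. Decomposition: (1/63)/(u - 6) - (1/14)/(u + 1) + (1/18)/(u + 3). Integrate each term: (1/63) ln|(u - 6)| - (1/14) ln|(u + 1)| + (1/18) ln|(u + 3)| + C


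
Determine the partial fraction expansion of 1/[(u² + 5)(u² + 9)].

Coefficient matching gives P = R = 0, Q = 1/(9-5) = 1/4, S = -Q = -1/4
Result: (1/4)/(u² + 5) - (1/4)/(u² + 9)


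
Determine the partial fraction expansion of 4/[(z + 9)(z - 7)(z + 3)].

Using cover-up method: α = 1/24, β = 1/40, γ = -1/15
Result: (1/24)/(z + 9) + (1/40)/(z - 7) - (1/15)/(z + 3)


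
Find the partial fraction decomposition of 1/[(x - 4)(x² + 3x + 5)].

Cover-up at x = 4: A = 1/(4² + 3·4 + 5) = 1/33. Then B = -A = -1/33, C = -A·(3 + 4) = -7/33
Result: (1/33)/(x - 4) - ((1/33)x + 7/33)/(x² + 3x + 5)


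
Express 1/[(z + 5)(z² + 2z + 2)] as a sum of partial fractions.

Cover-up at z = -5: A = 1/((-5)² + 2·(-5) + 2) = 1/17. Then B = -A = -1/17, C = -A·(2 - 5) = 3/17
Result: (1/17)/(z + 5) - ((1/17)z - 3/17)/(z² + 2z + 2)


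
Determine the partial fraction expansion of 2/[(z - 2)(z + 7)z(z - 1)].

Using Heaviside cover-up: (1/9)/(z - 2) - (1/252)/(z + 7) + (1/7)/z - (1/4)/(z - 1)


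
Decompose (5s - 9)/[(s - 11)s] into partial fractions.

At s=11: P = (5·11 - 9)/(11 - 0) = 46/11. At s=0: Q = (5·0 - 9)/(0 - 11) = 9/11
Result: (46/11)/(s - 11) + (9/11)/s


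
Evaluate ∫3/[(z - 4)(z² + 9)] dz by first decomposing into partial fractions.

Cover-up at z=4: A = 3/(4²+9) = 3/25. Coeff matching: B = -3/25, C = -12/25. Decomposition: (3/25)/(z - 4) - ((3/25)z + 12/25)/(z² + 9). Integrate: linear → ln, quadratic → (1/2)ln + arctan: (3/25) ln|(z - 4)| - (3/50) ln(z² + 9) - (4/25) arctan(z/3) + C


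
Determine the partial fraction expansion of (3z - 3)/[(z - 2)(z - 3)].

At z=2: P = (3·2 - 3)/(2 - 3) = -3. At z=3: Q = (3·3 - 3)/(3 - 2) = 6
Result: -3/(z - 2) + 6/(z - 3)
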